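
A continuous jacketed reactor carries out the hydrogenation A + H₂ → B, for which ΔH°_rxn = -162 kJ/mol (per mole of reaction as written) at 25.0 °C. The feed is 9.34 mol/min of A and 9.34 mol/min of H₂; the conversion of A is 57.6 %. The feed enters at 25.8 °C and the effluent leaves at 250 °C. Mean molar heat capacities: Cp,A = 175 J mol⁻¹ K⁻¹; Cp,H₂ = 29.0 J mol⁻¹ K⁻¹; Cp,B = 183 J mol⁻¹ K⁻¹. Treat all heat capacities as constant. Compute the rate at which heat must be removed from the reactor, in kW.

Q_out = 7.83 kW

Extent of reaction ξ = 0.576 × 9.34 = 5.3798 mol/min
Reaction term: ξ·ΔH°_rxn = 5.3798 × -162 = -871.53 kJ/min
Sensible, feed 25.8→25 °C: -1.5243 kJ/min
Outlet flows (mol/min): A 3.9602, H₂ 3.9602, B 5.3798
Sensible, products 25→250 °C: 403.29 kJ/min
Q = ΔH = -469.77 kJ/min = -7.8295 kW
Heat removed = 7.8295 kW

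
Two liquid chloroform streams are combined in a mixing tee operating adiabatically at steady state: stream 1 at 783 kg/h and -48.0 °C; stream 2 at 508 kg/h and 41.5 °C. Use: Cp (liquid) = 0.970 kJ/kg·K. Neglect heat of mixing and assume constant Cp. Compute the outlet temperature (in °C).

T_out = -12.8 °C

Energy balance with Q = 0: Σ ṁᵢCp,ᵢ(T_out − Tᵢ) = 0
T_out = Σ ṁᵢCp,ᵢTᵢ / Σ ṁᵢCp,ᵢ
      = -16007 / 1252.3 = -12.782 °C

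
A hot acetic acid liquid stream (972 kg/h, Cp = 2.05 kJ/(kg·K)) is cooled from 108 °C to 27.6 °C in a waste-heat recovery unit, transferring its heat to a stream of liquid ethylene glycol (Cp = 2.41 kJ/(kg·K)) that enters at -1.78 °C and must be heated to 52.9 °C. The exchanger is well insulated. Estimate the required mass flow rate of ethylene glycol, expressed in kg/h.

ṁ_c = 1220 kg/h

Heat released by hot stream: Q = 972 × 2.05 × (108 − 27.6) = 160210 kJ/h
Energy balance on cold side (adiabatic exchanger): Q = ṁ_c·Cp_c·(T_c,out − T_c,in)
ṁ_c = 160210 / [2.41 × (52.9 − -1.78)] = 1215.7 kg/h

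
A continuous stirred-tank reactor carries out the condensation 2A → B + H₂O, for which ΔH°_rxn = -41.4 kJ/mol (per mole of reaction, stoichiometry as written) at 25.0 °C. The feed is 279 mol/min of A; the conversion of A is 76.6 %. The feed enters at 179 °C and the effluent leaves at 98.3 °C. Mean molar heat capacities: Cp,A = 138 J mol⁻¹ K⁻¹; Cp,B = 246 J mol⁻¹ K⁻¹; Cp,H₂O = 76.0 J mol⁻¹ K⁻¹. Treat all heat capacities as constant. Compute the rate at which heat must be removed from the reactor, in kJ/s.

Q_out = 120 kJ/s

Extent of reaction ξ = 0.766 × 279 / 2 = 106.86 mol/min
Reaction term: ξ·ΔH°_rxn = 106.86 × -41.4 = -4423.9 kJ/min
Sensible, feed 179→25 °C: -5929.3 kJ/min
Outlet flows (mol/min): A 65.286, B 106.86, H₂O 106.86
Sensible, products 25→98.3 °C: 3182.5 kJ/min
Q = ΔH = -7170.7 kJ/min = -119.51 kW
Heat removed = 119.51 kJ/s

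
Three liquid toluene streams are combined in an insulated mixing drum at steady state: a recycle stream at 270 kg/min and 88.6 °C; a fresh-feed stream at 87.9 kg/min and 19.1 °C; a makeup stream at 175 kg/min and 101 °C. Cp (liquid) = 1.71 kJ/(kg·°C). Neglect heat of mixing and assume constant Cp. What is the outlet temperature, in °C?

T_out = 81.2 °C

No heat crosses the boundary, so H_out = H_in.
Σ ṁᵢCp,ᵢTᵢ = 270×1.71×88.6 + 87.9×1.71×19.1 + 175×1.71×101 = 74002
Σ ṁᵢCp,ᵢ = 270×1.71 + 87.9×1.71 + 175×1.71 = 911.26
T_out = 74002 / 911.26 = 81.208 °C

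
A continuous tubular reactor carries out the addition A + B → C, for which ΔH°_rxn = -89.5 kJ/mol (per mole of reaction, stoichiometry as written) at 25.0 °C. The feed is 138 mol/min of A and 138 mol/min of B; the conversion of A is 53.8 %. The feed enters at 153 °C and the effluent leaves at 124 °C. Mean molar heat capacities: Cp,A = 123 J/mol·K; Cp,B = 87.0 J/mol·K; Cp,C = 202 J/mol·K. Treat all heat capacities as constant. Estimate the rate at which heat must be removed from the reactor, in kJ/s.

Extent of reaction ξ = 0.538 × 138 = 74.244 mol/min
Reaction term: ξ·ΔH°_rxn = 74.244 × -89.5 = -6644.8 kJ/min
Sensible, feed 153→25 °C: -3709.4 kJ/min
Outlet flows (mol/min): A 63.756, B 63.756, C 74.244
Sensible, products 25→124 °C: 2810.2 kJ/min
Q = ΔH = -7544.1 kJ/min = -125.73 kW
Heat removed = 125.73 kJ/s

Q_out = 126 kJ/s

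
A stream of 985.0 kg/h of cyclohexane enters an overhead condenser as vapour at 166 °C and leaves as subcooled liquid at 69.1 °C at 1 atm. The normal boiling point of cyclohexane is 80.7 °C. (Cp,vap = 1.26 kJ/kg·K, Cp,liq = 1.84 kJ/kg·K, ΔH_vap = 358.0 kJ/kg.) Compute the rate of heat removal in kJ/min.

Q_c = 7990 kJ/min

vapour 166→80.7 °C: -107.48 kJ/kg
condensation at 80.7 °C: -358 kJ/kg
liquid 80.7→69.1 °C: -21.344 kJ/kg
Δh = -107.48 + -358 + -21.344 = -486.82 kJ/kg
Q = ṁ·Δh = 985.0 kg/h × -486.82 kJ/kg = -479520 kJ/h
|Q| = 133.2 kW = 7992 kJ/min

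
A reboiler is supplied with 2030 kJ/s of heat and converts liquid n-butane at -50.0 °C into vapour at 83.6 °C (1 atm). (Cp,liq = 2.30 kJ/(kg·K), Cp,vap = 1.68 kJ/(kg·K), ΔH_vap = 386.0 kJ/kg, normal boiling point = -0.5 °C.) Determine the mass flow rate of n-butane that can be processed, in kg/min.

ṁ = 190 kg/min

Δh = 2.30×(-0.5−-50.0) + 386.0 + 1.68×(83.6−-0.5) = 641.14 kJ/kg
Q = 2030 kJ/s = 2030 kJ/s = 121800 kJ/min
ṁ = Q/Δh = 121800 / 641.14 = 189.97 kg/min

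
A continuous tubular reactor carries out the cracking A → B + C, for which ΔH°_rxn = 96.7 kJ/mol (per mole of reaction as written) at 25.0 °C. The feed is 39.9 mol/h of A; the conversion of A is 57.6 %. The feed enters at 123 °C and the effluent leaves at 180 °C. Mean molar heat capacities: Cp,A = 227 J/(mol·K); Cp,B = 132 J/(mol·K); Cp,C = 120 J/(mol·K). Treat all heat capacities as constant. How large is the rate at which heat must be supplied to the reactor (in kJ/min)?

Extent of reaction ξ = 0.576 × 39.9 = 22.982 mol/h
Reaction term: ξ·ΔH°_rxn = 22.982 × 96.7 = 2222.4 kJ/h
Sensible, feed 123→25 °C: -887.62 kJ/h
Outlet flows (mol/h): A 16.918, B 22.982, C 22.982
Sensible, products 25→180 °C: 1492.9 kJ/h
Q = ΔH = 2827.7 kJ/h = 0.78548 kW
Heat supplied = 47.129 kJ/min

Q_in = 47.1 kJ/min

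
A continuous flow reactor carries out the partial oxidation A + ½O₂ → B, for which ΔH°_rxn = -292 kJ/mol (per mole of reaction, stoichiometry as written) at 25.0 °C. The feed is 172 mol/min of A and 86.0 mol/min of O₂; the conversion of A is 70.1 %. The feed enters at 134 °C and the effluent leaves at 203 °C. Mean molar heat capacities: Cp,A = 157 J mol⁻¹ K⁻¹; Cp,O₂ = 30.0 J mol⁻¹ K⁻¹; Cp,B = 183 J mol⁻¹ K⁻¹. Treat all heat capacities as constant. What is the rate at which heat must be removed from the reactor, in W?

Q_out = 549000 W

Extent of reaction ξ = 0.701 × 172 = 120.57 mol/min
Reaction term: ξ·ΔH°_rxn = 120.57 × -292 = -35207 kJ/min
Sensible, feed 134→25 °C: -3224.7 kJ/min
Outlet flows (mol/min): A 51.428, O₂ 25.714, B 120.57
Sensible, products 25→203 °C: 5502 kJ/min
Q = ΔH = -32930 kJ/min = -548.83 kW
Heat removed = 548830 W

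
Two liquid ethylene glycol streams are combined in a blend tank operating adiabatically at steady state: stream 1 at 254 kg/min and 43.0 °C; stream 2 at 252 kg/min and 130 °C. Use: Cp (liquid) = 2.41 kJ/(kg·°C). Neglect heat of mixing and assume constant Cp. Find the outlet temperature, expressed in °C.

Adiabatic, steady state ⇒ Σ ṁᵢCp,ᵢ(T_out − Tᵢ) = 0
T_out = Σ ṁᵢCp,ᵢTᵢ / Σ ṁᵢCp,ᵢ
      = 105270 / 1219.5 = 86.328 °C

T_out = 86.3 °C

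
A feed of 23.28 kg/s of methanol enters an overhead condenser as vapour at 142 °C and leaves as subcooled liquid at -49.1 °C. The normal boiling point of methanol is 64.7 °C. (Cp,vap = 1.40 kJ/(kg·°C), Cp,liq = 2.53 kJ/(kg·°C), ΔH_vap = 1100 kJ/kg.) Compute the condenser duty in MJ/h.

Q_c = 125000 MJ/h

vapour 142→64.7 °C: -108.22 kJ/kg
condensation at 64.7 °C: -1100 kJ/kg
liquid 64.7→-49.1 °C: -287.91 kJ/kg
Δh = -108.22 + -1100 + -287.91 = -1496.1 kJ/kg
Q = ṁ·Δh = 23.28 kg/s × -1496.1 kJ/kg = -34830 kJ/s
|Q| = 34830 kW = 125390 MJ/h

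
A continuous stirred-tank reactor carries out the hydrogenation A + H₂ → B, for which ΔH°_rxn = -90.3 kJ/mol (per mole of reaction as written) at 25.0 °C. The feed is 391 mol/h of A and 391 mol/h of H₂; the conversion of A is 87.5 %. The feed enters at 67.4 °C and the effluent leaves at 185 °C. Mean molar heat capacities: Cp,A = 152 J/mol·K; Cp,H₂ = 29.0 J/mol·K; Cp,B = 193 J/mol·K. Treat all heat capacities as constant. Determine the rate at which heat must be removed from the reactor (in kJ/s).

Q_out = 6.09 kJ/s

Extent of reaction ξ = 0.875 × 391 = 342.12 mol/h
Reaction term: ξ·ΔH°_rxn = 342.12 × -90.3 = -30894 kJ/h
Sensible, feed 67.4→25 °C: -3000.7 kJ/h
Outlet flows (mol/h): A 48.875, H₂ 48.875, B 342.12
Sensible, products 25→185 °C: 11980 kJ/h
Q = ΔH = -21914 kJ/h = -6.0873 kW
Heat removed = 6.0873 kJ/s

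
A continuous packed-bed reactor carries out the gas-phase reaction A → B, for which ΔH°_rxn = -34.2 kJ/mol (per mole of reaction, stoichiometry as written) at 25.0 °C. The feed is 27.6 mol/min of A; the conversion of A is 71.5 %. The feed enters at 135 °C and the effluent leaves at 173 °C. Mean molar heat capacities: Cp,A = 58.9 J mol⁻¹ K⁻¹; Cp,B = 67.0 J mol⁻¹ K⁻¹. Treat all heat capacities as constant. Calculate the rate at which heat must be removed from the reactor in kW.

Extent of reaction ξ = 0.715 × 27.6 = 19.734 mol/min
Reaction term: ξ·ΔH°_rxn = 19.734 × -34.2 = -674.9 kJ/min
Sensible, feed 135→25 °C: -178.82 kJ/min
Outlet flows (mol/min): A 7.866, B 19.734
Sensible, products 25→173 °C: 264.25 kJ/min
Q = ΔH = -589.47 kJ/min = -9.8245 kW
Heat removed = 9.8245 kW

Q_out = 9.82 kW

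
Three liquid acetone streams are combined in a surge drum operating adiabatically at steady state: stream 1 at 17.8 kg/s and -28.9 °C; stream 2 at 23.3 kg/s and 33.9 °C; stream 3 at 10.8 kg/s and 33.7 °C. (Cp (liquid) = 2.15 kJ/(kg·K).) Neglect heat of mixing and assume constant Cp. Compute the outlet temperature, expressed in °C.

T_out = 12.3 °C

No heat crosses the boundary, so H_out = H_in.
Σ ṁᵢCp,ᵢTᵢ = 17.8×2.15×-28.9 + 23.3×2.15×33.9 + 10.8×2.15×33.7 = 1374.7
Σ ṁᵢCp,ᵢ = 17.8×2.15 + 23.3×2.15 + 10.8×2.15 = 111.59
T_out = 1374.7 / 111.59 = 12.32 °C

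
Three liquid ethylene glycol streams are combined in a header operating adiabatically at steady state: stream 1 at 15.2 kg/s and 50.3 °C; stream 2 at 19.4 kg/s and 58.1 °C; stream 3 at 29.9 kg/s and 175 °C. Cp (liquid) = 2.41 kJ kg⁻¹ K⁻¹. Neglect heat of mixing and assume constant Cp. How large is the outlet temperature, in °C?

Adiabatic, steady state ⇒ Σ ṁᵢCp,ᵢ(T_out − Tᵢ) = 0
Σ ṁᵢCp,ᵢTᵢ = 15.2×2.41×50.3 + 19.4×2.41×58.1 + 29.9×2.41×175 = 17169
Σ ṁᵢCp,ᵢ = 15.2×2.41 + 19.4×2.41 + 29.9×2.41 = 155.44
T_out = 17169 / 155.44 = 110.45 °C

T_out = 110 °C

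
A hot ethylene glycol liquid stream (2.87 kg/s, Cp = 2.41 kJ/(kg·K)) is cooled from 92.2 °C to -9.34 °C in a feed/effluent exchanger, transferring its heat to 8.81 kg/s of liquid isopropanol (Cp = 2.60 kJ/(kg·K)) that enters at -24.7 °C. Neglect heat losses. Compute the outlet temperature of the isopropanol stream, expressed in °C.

T_c,out = 5.96 °C

Heat released by hot stream: Q = 2.87 × 2.41 × (92.2 − -9.34) = 702.32 kJ/s
Energy balance on cold side (adiabatic exchanger): Q = ṁ_c·Cp_c·(T_c,out − T_c,in)
T_c,out = -24.7 + 702.32/(8.81 × 2.60) = 5.961 °C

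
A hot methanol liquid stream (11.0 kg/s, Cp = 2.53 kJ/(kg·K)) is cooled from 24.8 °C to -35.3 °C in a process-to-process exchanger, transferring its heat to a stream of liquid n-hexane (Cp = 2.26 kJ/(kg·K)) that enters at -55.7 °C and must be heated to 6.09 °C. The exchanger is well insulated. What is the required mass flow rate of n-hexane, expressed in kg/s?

Heat released by hot stream: Q = 11.0 × 2.53 × (24.8 − -35.3) = 1672.6 kJ/s
Energy balance on cold side (adiabatic exchanger): Q = ṁ_c·Cp_c·(T_c,out − T_c,in)
ṁ_c = 1672.6 / [2.26 × (6.09 − -55.7)] = 11.977 kg/s

ṁ_c = 12.0 kg/s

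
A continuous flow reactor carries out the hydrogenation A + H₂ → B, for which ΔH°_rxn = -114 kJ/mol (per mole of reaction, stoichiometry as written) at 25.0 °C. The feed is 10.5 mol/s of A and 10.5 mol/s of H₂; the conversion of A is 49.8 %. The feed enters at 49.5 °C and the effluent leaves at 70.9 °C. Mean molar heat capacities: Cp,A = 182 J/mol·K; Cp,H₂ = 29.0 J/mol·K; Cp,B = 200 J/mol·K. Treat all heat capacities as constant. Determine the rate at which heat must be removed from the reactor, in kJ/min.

Extent of reaction ξ = 0.498 × 10.5 = 5.229 mol/s
Reaction term: ξ·ΔH°_rxn = 5.229 × -114 = -596.11 kJ/s
Sensible, feed 49.5→25 °C: -54.28 kJ/s
Outlet flows (mol/s): A 5.271, H₂ 5.271, B 5.229
Sensible, products 25→70.9 °C: 99.051 kJ/s
Q = ΔH = -551.33 kJ/s = -551.33 kW
Heat removed = 33080 kJ/min

Q_out = 33100 kJ/min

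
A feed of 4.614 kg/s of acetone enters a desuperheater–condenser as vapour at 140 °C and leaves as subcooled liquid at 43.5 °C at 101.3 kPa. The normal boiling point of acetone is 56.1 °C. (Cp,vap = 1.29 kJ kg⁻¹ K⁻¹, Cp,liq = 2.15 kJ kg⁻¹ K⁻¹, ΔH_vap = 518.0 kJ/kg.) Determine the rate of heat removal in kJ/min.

vapour 140→56.1 °C: -108.23 kJ/kg
condensation at 56.1 °C: -518 kJ/kg
liquid 56.1→43.5 °C: -27.09 kJ/kg
Δh = -108.23 + -518 + -27.09 = -653.32 kJ/kg
Q = ṁ·Δh = 4.614 kg/s × -653.32 kJ/kg = -3014.4 kJ/s
|Q| = 3014.4 kW = 180870 kJ/min

Q_c = 181000 kJ/min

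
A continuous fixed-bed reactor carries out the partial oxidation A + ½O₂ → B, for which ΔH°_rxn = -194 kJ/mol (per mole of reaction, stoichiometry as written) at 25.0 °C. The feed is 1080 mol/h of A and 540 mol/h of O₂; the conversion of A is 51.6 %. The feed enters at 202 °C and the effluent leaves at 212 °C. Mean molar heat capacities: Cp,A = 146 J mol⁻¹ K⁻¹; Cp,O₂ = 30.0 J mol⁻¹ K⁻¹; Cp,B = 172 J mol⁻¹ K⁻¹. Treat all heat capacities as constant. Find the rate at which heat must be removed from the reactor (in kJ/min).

Q_out = 1750 kJ/min

Extent of reaction ξ = 0.516 × 1080 = 557.28 mol/h
Reaction term: ξ·ΔH°_rxn = 557.28 × -194 = -108110 kJ/h
Sensible, feed 202→25 °C: -30777 kJ/h
Outlet flows (mol/h): A 522.72, O₂ 261.36, B 557.28
Sensible, products 25→212 °C: 33662 kJ/h
Q = ΔH = -105230 kJ/h = -29.23 kW
Heat removed = 1753.8 kJ/min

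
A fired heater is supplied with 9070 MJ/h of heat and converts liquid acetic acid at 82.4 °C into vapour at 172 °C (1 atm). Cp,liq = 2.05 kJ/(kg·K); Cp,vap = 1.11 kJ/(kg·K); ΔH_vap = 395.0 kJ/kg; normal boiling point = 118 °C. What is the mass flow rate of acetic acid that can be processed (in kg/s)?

ṁ = 4.77 kg/s

Δh = 2.05×(118−82.4) + 395.0 + 1.11×(172−118) = 527.92 kJ/kg
Q = 9070 MJ/h = 2519.4 kJ/s = 2519.4 kJ/s
ṁ = Q/Δh = 2519.4 / 527.92 = 4.7724 kg/s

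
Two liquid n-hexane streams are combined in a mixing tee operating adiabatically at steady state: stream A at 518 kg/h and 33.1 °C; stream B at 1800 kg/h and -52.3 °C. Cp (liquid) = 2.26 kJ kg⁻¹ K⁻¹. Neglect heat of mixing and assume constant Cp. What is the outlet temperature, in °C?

Adiabatic, steady state ⇒ Σ ṁᵢCp,ᵢ(T_out − Tᵢ) = 0
T_out = Σ ṁᵢCp,ᵢTᵢ / Σ ṁᵢCp,ᵢ
      = -174010 / 5238.7 = -33.216 °C

T_out = -33.2 °C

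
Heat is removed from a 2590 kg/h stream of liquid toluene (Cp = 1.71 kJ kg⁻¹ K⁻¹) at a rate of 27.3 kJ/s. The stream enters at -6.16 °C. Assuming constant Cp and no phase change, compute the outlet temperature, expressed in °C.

T_out = -28.4 °C

Q = 27.3 kJ/s = 98280 kJ/h
ΔT = Q/(ṁ·Cp) = 98280/(2590×1.71) = 22.191 K
T_out = -6.16 − 22.191 = -28.351 °C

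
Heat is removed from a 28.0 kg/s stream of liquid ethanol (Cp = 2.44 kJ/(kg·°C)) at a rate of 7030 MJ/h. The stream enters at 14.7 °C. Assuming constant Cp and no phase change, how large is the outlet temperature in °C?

T_out = -13.9 °C

Q = 7030 MJ/h = 1952.8 kJ/s
ΔT = Q/(ṁ·Cp) = 1952.8/(28.0×2.44) = 28.583 K
T_out = 14.7 − 28.583 = -13.883 °C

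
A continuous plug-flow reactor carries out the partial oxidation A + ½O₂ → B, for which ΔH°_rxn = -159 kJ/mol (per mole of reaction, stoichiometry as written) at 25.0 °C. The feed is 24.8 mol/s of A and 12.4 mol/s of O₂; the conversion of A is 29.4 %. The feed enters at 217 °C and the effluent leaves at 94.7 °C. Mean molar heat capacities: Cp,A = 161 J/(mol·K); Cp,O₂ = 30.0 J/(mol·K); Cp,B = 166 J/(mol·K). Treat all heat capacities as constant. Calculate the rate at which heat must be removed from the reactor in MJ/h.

Q_out = 6110 MJ/h

Extent of reaction ξ = 0.294 × 24.8 = 7.2912 mol/s
Reaction term: ξ·ΔH°_rxn = 7.2912 × -159 = -1159.3 kJ/s
Sensible, feed 217→25 °C: -838.04 kJ/s
Outlet flows (mol/s): A 17.509, O₂ 8.7544, B 7.2912
Sensible, products 25→94.7 °C: 299.14 kJ/s
Q = ΔH = -1698.2 kJ/s = -1698.2 kW
Heat removed = 6113.5 MJ/h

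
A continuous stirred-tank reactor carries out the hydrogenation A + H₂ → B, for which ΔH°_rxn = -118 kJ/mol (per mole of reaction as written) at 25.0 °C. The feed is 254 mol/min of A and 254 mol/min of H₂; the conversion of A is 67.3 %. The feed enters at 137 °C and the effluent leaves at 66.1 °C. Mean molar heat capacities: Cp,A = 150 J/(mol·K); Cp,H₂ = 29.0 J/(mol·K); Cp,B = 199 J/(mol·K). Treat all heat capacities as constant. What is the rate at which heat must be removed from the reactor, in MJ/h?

Extent of reaction ξ = 0.673 × 254 = 170.94 mol/min
Reaction term: ξ·ΔH°_rxn = 170.94 × -118 = -20171 kJ/min
Sensible, feed 137→25 °C: -5092.2 kJ/min
Outlet flows (mol/min): A 83.058, H₂ 83.058, B 170.94
Sensible, products 25→66.1 °C: 2009.2 kJ/min
Q = ΔH = -23254 kJ/min = -387.57 kW
Heat removed = 1395.3 MJ/h

Q_out = 1400 MJ/h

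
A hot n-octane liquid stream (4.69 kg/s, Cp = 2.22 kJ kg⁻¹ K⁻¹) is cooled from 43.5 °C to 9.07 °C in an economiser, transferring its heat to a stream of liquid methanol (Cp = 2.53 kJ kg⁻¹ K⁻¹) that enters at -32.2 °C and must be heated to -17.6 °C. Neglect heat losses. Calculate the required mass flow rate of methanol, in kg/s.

ṁ_c = 9.70 kg/s

Heat released by hot stream: Q = 4.69 × 2.22 × (43.5 − 9.07) = 358.48 kJ/s
Energy balance on cold side (adiabatic exchanger): Q = ṁ_c·Cp_c·(T_c,out − T_c,in)
ṁ_c = 358.48 / [2.53 × (-17.6 − -32.2)] = 9.7049 kg/s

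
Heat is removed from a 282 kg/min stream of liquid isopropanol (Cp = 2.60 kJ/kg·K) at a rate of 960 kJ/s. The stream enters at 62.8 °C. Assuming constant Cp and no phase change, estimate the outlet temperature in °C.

Q = 960 kJ/s = 57600 kJ/min
ΔT = Q/(ṁ·Cp) = 57600/(282×2.60) = 78.56 K
T_out = 62.8 − 78.56 = -15.76 °C

T_out = -15.8 °C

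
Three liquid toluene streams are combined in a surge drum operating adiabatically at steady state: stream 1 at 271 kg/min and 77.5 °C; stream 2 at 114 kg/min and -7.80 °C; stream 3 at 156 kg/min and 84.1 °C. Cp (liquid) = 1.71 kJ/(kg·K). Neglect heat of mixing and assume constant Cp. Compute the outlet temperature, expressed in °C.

Energy balance with Q = 0: Σ ṁᵢCp,ᵢ(T_out − Tᵢ) = 0
Σ ṁᵢCp,ᵢTᵢ = 271×1.71×77.5 + 114×1.71×-7.80 + 156×1.71×84.1 = 56828
Σ ṁᵢCp,ᵢ = 271×1.71 + 114×1.71 + 156×1.71 = 925.11
T_out = 56828 / 925.11 = 61.429 °C

T_out = 61.4 °C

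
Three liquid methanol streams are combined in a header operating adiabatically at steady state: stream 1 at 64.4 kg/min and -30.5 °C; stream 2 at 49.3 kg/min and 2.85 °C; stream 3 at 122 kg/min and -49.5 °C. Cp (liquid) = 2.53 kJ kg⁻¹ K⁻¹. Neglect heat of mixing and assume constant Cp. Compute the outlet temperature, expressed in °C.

No heat crosses the boundary, so H_out = H_in.
T_out = Σ ṁᵢCp,ᵢTᵢ / Σ ṁᵢCp,ᵢ
      = -19893 / 596.32 = -33.359 °C

T_out = -33.4 °C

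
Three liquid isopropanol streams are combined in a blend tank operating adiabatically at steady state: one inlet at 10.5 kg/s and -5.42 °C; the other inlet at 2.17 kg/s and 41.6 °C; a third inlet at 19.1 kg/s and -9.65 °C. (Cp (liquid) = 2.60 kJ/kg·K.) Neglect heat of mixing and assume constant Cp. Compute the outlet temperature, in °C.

T_out = -4.75 °C

No heat crosses the boundary, so H_out = H_in.
T_out = Σ ṁᵢCp,ᵢTᵢ / Σ ṁᵢCp,ᵢ
      = -392.48 / 82.602 = -4.7514 °C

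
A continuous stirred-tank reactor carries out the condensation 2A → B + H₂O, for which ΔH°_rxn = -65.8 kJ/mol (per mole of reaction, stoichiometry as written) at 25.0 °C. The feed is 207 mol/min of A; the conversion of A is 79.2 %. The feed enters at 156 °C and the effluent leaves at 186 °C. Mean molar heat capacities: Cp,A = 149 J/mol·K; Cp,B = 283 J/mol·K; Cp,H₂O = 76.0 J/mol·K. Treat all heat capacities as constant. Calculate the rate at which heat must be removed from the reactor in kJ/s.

Extent of reaction ξ = 0.792 × 207 / 2 = 81.972 mol/min
Reaction term: ξ·ΔH°_rxn = 81.972 × -65.8 = -5393.8 kJ/min
Sensible, feed 156→25 °C: -4040.4 kJ/min
Outlet flows (mol/min): A 43.056, B 81.972, H₂O 81.972
Sensible, products 25→186 °C: 5770.8 kJ/min
Q = ΔH = -3663.4 kJ/min = -61.057 kW
Heat removed = 61.057 kJ/s

Q_out = 61.1 kJ/s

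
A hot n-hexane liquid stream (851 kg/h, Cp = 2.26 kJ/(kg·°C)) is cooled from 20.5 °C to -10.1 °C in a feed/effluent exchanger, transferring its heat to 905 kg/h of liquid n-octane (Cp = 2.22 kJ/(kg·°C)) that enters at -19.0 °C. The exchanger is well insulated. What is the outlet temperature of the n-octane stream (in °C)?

Heat released by hot stream: Q = 851 × 2.26 × (20.5 − -10.1) = 58852 kJ/h
Energy balance on cold side (adiabatic exchanger): Q = ṁ_c·Cp_c·(T_c,out − T_c,in)
T_c,out = -19.0 + 58852/(905 × 2.22) = 10.293 °C

T_c,out = 10.3 °C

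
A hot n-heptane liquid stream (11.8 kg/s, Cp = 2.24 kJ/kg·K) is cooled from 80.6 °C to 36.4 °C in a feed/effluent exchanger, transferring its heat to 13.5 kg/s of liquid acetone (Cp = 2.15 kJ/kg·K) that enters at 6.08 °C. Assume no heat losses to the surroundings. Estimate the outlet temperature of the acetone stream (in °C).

Heat released by hot stream: Q = 11.8 × 2.24 × (80.6 − 36.4) = 1168.3 kJ/s
Energy balance on cold side (adiabatic exchanger): Q = ṁ_c·Cp_c·(T_c,out − T_c,in)
T_c,out = 6.08 + 1168.3/(13.5 × 2.15) = 46.331 °C

T_c,out = 46.3 °C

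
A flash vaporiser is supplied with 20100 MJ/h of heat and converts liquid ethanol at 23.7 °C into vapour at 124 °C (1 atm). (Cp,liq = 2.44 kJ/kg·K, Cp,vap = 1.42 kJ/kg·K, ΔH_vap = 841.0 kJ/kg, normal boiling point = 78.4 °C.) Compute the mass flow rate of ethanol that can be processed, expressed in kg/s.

ṁ = 5.37 kg/s

Δh = 2.44×(78.4−23.7) + 841.0 + 1.42×(124−78.4) = 1039.2 kJ/kg
Q = 20100 MJ/h = 5583.3 kJ/s = 5583.3 kJ/s
ṁ = Q/Δh = 5583.3 / 1039.2 = 5.3726 kg/s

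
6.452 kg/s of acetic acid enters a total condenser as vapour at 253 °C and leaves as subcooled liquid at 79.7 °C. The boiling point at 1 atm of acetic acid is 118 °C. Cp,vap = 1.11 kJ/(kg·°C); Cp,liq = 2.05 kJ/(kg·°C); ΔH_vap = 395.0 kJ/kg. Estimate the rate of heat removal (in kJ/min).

vapour 253→118 °C: -149.85 kJ/kg
condensation at 118 °C: -395 kJ/kg
liquid 118→79.7 °C: -78.515 kJ/kg
Δh = -149.85 + -395 + -78.515 = -623.37 kJ/kg
Q = ṁ·Δh = 6.452 kg/s × -623.37 kJ/kg = -4022 kJ/s
|Q| = 4022 kW = 241320 kJ/min

Q_c = 241000 kJ/min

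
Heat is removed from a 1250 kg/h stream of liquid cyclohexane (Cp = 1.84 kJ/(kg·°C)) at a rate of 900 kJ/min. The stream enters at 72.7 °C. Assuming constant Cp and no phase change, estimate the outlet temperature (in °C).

T_out = 49.2 °C

Q = 900 kJ/min = 54000 kJ/h
ΔT = Q/(ṁ·Cp) = 54000/(1250×1.84) = 23.478 K
T_out = 72.7 − 23.478 = 49.222 °C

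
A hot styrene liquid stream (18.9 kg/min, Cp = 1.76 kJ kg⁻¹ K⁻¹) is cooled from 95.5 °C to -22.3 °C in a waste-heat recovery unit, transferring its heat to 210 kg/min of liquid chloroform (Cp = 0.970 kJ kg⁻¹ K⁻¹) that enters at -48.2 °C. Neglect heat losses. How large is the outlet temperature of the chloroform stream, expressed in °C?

T_c,out = -29.0 °C

Heat released by hot stream: Q = 18.9 × 1.76 × (95.5 − -22.3) = 3918.5 kJ/min
Energy balance on cold side (adiabatic exchanger): Q = ṁ_c·Cp_c·(T_c,out − T_c,in)
T_c,out = -48.2 + 3918.5/(210 × 0.970) = -28.963 °C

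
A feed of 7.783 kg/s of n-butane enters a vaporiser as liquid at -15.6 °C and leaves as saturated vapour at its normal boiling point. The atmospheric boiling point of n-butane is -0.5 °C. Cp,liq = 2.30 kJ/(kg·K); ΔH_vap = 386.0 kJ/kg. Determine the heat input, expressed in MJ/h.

Q = 11800 MJ/h

liquid -15.6→-0.5 °C: 34.73 kJ/kg
vaporisation at -0.5 °C: 386 kJ/kg
Δh = 34.73 + 386 = 420.73 kJ/kg
Q = ṁ·Δh = 7.783 kg/s × 420.73 kJ/kg = 3274.5 kJ/s
|Q| = 3274.5 kW = 11788 MJ/h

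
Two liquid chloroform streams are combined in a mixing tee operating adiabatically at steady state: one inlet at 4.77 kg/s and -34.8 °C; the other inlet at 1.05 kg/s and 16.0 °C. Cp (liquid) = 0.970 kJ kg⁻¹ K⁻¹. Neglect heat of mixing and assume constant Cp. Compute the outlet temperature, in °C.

Energy balance with Q = 0: Σ ṁᵢCp,ᵢ(T_out − Tᵢ) = 0
T_out = Σ ṁᵢCp,ᵢTᵢ / Σ ṁᵢCp,ᵢ
      = -144.72 / 5.6454 = -25.635 °C

T_out = -25.6 °C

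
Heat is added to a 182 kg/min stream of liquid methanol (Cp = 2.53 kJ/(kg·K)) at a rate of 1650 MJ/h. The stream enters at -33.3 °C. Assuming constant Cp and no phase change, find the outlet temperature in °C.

T_out = 26.4 °C

Q = 1650 MJ/h = 27500 kJ/min
ΔT = Q/(ṁ·Cp) = 27500/(182×2.53) = 59.723 K
T_out = -33.3 + 59.723 = 26.423 °C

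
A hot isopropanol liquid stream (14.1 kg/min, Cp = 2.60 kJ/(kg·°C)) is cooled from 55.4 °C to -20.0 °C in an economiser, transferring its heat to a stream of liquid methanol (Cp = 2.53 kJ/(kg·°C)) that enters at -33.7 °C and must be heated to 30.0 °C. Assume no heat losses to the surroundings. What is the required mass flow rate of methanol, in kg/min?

Heat released by hot stream: Q = 14.1 × 2.60 × (55.4 − -20.0) = 2764.2 kJ/min
Energy balance on cold side (adiabatic exchanger): Q = ṁ_c·Cp_c·(T_c,out − T_c,in)
ṁ_c = 2764.2 / [2.53 × (30.0 − -33.7)] = 17.152 kg/min

ṁ_c = 17.2 kg/min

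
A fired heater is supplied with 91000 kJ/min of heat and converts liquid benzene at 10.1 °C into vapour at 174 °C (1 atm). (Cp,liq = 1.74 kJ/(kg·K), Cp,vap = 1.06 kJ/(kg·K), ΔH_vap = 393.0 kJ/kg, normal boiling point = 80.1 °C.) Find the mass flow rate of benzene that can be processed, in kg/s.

ṁ = 2.47 kg/s

Δh = 1.74×(80.1−10.1) + 393.0 + 1.06×(174−80.1) = 614.33 kJ/kg
Q = 91000 kJ/min = 1516.7 kJ/s = 1516.7 kJ/s
ṁ = Q/Δh = 1516.7 / 614.33 = 2.4688 kg/s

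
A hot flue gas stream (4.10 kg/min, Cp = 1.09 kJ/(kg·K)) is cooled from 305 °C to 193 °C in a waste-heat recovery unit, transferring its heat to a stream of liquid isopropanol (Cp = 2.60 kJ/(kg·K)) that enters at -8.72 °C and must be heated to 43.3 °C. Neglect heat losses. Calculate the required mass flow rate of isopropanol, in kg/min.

ṁ_c = 3.70 kg/min

Heat released by hot stream: Q = 4.10 × 1.09 × (305 − 193) = 500.53 kJ/min
Energy balance on cold side (adiabatic exchanger): Q = ṁ_c·Cp_c·(T_c,out − T_c,in)
ṁ_c = 500.53 / [2.60 × (43.3 − -8.72)] = 3.7007 kg/min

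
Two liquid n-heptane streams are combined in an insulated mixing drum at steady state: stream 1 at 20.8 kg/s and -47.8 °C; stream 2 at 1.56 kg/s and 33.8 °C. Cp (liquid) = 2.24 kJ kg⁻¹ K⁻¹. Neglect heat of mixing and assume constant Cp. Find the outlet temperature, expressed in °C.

Energy balance with Q = 0: Σ ṁᵢCp,ᵢ(T_out − Tᵢ) = 0
T_out = Σ ṁᵢCp,ᵢTᵢ / Σ ṁᵢCp,ᵢ
      = -2109 / 50.086 = -42.107 °C

T_out = -42.1 °C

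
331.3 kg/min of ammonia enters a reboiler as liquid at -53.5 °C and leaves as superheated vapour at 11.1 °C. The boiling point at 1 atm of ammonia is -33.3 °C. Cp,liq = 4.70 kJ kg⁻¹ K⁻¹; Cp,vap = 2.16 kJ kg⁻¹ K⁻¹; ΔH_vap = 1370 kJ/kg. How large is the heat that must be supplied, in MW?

Q = 8.62 MW

liquid -53.5→-33.3 °C: 94.94 kJ/kg
vaporisation at -33.3 °C: 1370 kJ/kg
vapour -33.3→11.1 °C: 95.904 kJ/kg
Δh = 94.94 + 1370 + 95.904 = 1560.8 kJ/kg
Q = ṁ·Δh = 331.3 kg/min × 1560.8 kJ/kg = 517110 kJ/min
|Q| = 8618.5 kW = 8.6185 MW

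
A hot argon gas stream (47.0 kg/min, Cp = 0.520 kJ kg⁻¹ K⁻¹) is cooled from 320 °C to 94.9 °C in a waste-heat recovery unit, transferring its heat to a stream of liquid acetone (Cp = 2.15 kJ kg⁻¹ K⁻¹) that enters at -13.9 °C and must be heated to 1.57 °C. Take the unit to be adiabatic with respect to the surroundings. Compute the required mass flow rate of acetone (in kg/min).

ṁ_c = 165 kg/min

Heat released by hot stream: Q = 47.0 × 0.520 × (320 − 94.9) = 5501.4 kJ/min
Energy balance on cold side (adiabatic exchanger): Q = ṁ_c·Cp_c·(T_c,out − T_c,in)
ṁ_c = 5501.4 / [2.15 × (1.57 − -13.9)] = 165.4 kg/min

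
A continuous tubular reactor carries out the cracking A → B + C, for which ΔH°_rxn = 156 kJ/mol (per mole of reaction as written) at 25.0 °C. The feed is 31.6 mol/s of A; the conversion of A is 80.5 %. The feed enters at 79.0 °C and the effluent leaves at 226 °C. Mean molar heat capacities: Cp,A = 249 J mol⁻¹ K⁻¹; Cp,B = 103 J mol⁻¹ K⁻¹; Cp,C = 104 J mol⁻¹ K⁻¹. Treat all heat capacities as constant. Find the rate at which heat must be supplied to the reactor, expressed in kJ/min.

Q_in = 295000 kJ/min

Extent of reaction ξ = 0.805 × 31.6 = 25.438 mol/s
Reaction term: ξ·ΔH°_rxn = 25.438 × 156 = 3968.3 kJ/s
Sensible, feed 79.0→25 °C: -424.89 kJ/s
Outlet flows (mol/s): A 6.162, B 25.438, C 25.438
Sensible, products 25→226 °C: 1366.8 kJ/s
Q = ΔH = 4910.2 kJ/s = 4910.2 kW
Heat supplied = 294610 kJ/min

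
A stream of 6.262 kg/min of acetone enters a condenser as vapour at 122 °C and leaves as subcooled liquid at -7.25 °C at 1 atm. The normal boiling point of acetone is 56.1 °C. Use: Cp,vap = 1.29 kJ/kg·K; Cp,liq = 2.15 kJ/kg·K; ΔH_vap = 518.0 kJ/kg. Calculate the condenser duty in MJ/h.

vapour 122→56.1 °C: -85.011 kJ/kg
condensation at 56.1 °C: -518 kJ/kg
liquid 56.1→-7.25 °C: -136.2 kJ/kg
Δh = -85.011 + -518 + -136.2 = -739.21 kJ/kg
Q = ṁ·Δh = 6.262 kg/min × -739.21 kJ/kg = -4629 kJ/min
|Q| = 77.149 kW = 277.74 MJ/h

Q_c = 278 MJ/h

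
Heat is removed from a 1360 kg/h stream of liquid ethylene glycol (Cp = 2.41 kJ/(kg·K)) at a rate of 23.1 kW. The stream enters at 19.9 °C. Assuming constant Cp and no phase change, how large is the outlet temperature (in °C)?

T_out = -5.47 °C

Q = 23.1 kW = 83160 kJ/h
ΔT = Q/(ṁ·Cp) = 83160/(1360×2.41) = 25.372 K
T_out = 19.9 − 25.372 = -5.4722 °C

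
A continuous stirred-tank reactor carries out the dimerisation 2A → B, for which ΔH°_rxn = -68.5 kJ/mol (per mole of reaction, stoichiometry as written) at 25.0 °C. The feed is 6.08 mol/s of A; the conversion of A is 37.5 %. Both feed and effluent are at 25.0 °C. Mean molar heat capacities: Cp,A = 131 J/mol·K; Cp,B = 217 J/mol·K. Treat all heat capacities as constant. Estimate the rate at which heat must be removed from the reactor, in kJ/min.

Extent of reaction ξ = 0.375 × 6.08 / 2 = 1.14 mol/s
Reaction term: ξ·ΔH°_rxn = 1.14 × -68.5 = -78.09 kJ/s
Q = ΔH = -78.09 kJ/s = -78.09 kW
Heat removed = 4685.4 kJ/min

Q_out = 4690 kJ/min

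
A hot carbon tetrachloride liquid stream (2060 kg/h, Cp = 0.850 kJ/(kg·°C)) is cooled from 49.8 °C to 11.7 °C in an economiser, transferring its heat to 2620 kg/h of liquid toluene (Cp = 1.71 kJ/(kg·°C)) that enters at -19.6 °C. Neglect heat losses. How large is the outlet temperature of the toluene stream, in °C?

Heat released by hot stream: Q = 2060 × 0.850 × (49.8 − 11.7) = 66713 kJ/h
Energy balance on cold side (adiabatic exchanger): Q = ṁ_c·Cp_c·(T_c,out − T_c,in)
T_c,out = -19.6 + 66713/(2620 × 1.71) = -4.7093 °C

T_c,out = -4.71 °C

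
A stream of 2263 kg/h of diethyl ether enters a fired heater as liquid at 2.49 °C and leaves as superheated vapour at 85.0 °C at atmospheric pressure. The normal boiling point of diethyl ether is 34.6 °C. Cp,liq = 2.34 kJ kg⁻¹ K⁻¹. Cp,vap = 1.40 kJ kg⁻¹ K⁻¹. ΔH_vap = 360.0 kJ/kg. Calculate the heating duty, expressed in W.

Q = 318000 W

liquid 2.49→34.6 °C: 75.137 kJ/kg
vaporisation at 34.6 °C: 360 kJ/kg
vapour 34.6→85.0 °C: 70.56 kJ/kg
Δh = 75.137 + 360 + 70.56 = 505.7 kJ/kg
Q = ṁ·Δh = 2263 kg/h × 505.7 kJ/kg = 1.1444e+06 kJ/h
|Q| = 317.89 kW = 317890 W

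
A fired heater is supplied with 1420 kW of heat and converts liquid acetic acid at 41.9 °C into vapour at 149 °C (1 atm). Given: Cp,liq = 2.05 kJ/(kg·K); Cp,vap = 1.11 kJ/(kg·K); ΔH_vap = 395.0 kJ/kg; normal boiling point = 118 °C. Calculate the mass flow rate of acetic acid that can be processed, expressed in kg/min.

ṁ = 146 kg/min

Δh = 2.05×(118−41.9) + 395.0 + 1.11×(149−118) = 585.41 kJ/kg
Q = 1420 kW = 1420 kJ/s = 85200 kJ/min
ṁ = Q/Δh = 85200 / 585.41 = 145.54 kg/min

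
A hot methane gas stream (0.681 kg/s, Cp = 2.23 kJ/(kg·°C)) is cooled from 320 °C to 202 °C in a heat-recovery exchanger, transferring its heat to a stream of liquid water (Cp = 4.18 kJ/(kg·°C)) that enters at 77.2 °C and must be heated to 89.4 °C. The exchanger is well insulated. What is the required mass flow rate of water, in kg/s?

ṁ_c = 3.51 kg/s

Heat released by hot stream: Q = 0.681 × 2.23 × (320 − 202) = 179.2 kJ/s
Energy balance on cold side (adiabatic exchanger): Q = ṁ_c·Cp_c·(T_c,out − T_c,in)
ṁ_c = 179.2 / [4.18 × (89.4 − 77.2)] = 3.514 kg/s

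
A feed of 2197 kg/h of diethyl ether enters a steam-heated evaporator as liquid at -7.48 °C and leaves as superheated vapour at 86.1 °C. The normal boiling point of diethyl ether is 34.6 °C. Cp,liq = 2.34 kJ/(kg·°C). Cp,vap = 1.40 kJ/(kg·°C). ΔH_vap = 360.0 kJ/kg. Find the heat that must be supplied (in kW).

liquid -7.48→34.6 °C: 98.467 kJ/kg
vaporisation at 34.6 °C: 360 kJ/kg
vapour 34.6→86.1 °C: 72.1 kJ/kg
Δh = 98.467 + 360 + 72.1 = 530.57 kJ/kg
Q = ṁ·Δh = 2197 kg/h × 530.57 kJ/kg = 1.1657e+06 kJ/h
|Q| = 323.79 kW

Q = 324 kW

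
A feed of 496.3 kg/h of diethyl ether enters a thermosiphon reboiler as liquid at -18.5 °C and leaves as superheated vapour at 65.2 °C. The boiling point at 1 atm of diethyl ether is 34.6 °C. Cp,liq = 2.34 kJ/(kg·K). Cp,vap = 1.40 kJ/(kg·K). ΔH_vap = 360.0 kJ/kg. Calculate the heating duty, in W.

liquid -18.5→34.6 °C: 124.25 kJ/kg
vaporisation at 34.6 °C: 360 kJ/kg
vapour 34.6→65.2 °C: 42.84 kJ/kg
Δh = 124.25 + 360 + 42.84 = 527.09 kJ/kg
Q = ṁ·Δh = 496.3 kg/h × 527.09 kJ/kg = 261600 kJ/h
|Q| = 72.666 kW = 72666 W

Q = 72700 W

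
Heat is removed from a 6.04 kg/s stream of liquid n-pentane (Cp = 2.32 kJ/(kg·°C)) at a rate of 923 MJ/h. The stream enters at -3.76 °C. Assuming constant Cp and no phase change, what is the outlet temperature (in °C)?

T_out = -22.1 °C

Q = 923 MJ/h = 256.39 kJ/s
ΔT = Q/(ṁ·Cp) = 256.39/(6.04×2.32) = 18.297 K
T_out = -3.76 − 18.297 = -22.057 °C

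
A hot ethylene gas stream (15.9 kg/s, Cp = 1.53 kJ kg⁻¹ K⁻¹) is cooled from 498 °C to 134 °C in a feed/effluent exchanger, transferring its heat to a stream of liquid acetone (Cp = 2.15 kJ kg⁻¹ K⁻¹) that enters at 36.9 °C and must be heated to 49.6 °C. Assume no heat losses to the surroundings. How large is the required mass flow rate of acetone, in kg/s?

Heat released by hot stream: Q = 15.9 × 1.53 × (498 − 134) = 8855 kJ/s
Energy balance on cold side (adiabatic exchanger): Q = ṁ_c·Cp_c·(T_c,out − T_c,in)
ṁ_c = 8855 / [2.15 × (49.6 − 36.9)] = 324.3 kg/s

ṁ_c = 324 kg/s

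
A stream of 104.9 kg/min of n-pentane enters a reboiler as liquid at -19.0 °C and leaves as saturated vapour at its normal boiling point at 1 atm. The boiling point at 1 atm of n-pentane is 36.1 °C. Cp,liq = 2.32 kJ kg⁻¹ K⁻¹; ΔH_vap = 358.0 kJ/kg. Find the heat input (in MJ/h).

liquid -19.0→36.1 °C: 127.83 kJ/kg
vaporisation at 36.1 °C: 358 kJ/kg
Δh = 127.83 + 358 = 485.83 kJ/kg
Q = ṁ·Δh = 104.9 kg/min × 485.83 kJ/kg = 50964 kJ/min
|Q| = 849.4 kW = 3057.8 MJ/h

Q = 3060 MJ/h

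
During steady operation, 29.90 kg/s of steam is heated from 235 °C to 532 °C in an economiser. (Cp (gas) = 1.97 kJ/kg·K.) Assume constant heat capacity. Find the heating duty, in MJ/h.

Q = ṁ·Cp·ΔT = 29.90 × 1.97 × (532 − 235) = 17494 kJ/s
Heating duty = 62979 MJ/h

Q = 63000 MJ/h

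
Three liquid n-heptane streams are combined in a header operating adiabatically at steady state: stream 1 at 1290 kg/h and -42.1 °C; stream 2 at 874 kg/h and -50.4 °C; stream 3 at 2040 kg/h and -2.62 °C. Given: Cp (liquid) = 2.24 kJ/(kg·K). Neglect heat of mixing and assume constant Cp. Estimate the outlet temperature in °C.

T_out = -24.7 °C

Adiabatic, steady state ⇒ Σ ṁᵢCp,ᵢ(T_out − Tᵢ) = 0
Σ ṁᵢCp,ᵢTᵢ = 1290×2.24×-42.1 + 874×2.24×-50.4 + 2040×2.24×-2.62 = -232300
Σ ṁᵢCp,ᵢ = 1290×2.24 + 874×2.24 + 2040×2.24 = 9417
T_out = -232300 / 9417 = -24.668 °C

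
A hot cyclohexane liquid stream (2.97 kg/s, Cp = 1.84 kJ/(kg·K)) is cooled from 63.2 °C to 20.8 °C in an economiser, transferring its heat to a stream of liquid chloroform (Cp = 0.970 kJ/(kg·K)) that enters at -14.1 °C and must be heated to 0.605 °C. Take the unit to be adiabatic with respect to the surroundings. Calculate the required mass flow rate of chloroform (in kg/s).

Heat released by hot stream: Q = 2.97 × 1.84 × (63.2 − 20.8) = 231.71 kJ/s
Energy balance on cold side (adiabatic exchanger): Q = ṁ_c·Cp_c·(T_c,out − T_c,in)
ṁ_c = 231.71 / [0.970 × (0.605 − -14.1)] = 16.244 kg/s

ṁ_c = 16.2 kg/s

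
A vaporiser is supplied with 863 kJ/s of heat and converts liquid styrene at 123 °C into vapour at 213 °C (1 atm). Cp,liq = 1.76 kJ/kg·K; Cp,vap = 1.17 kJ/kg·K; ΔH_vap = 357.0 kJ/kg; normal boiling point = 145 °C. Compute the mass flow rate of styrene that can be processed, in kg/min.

ṁ = 109 kg/min

Δh = 1.76×(145−123) + 357.0 + 1.17×(213−145) = 475.28 kJ/kg
Q = 863 kJ/s = 863 kJ/s = 51780 kJ/min
ṁ = Q/Δh = 51780 / 475.28 = 108.95 kg/min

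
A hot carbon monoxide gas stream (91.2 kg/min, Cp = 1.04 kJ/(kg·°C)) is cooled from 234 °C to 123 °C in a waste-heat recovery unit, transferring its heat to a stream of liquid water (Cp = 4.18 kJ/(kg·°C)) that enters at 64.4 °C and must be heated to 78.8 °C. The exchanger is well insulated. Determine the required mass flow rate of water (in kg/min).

ṁ_c = 175 kg/min

Heat released by hot stream: Q = 91.2 × 1.04 × (234 − 123) = 10528 kJ/min
Energy balance on cold side (adiabatic exchanger): Q = ṁ_c·Cp_c·(T_c,out − T_c,in)
ṁ_c = 10528 / [4.18 × (78.8 − 64.4)] = 174.91 kg/min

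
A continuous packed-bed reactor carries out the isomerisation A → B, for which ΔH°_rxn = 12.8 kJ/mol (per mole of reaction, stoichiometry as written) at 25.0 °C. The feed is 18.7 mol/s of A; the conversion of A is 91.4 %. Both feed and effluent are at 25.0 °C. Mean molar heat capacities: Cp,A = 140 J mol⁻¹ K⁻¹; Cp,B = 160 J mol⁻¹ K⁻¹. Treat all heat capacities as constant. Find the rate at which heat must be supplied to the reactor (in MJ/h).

Q_in = 788 MJ/h

Extent of reaction ξ = 0.914 × 18.7 = 17.092 mol/s
Reaction term: ξ·ΔH°_rxn = 17.092 × 12.8 = 218.78 kJ/s
Q = ΔH = 218.78 kJ/s = 218.78 kW
Heat supplied = 787.59 MJ/h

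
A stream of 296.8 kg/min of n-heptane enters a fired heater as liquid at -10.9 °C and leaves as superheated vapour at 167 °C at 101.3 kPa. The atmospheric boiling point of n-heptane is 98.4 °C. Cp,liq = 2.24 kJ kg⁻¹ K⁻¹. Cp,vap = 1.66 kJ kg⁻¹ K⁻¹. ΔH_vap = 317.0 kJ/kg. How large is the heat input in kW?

liquid -10.9→98.4 °C: 244.83 kJ/kg
vaporisation at 98.4 °C: 317 kJ/kg
vapour 98.4→167 °C: 113.88 kJ/kg
Δh = 244.83 + 317 + 113.88 = 675.71 kJ/kg
Q = ṁ·Δh = 296.8 kg/min × 675.71 kJ/kg = 200550 kJ/min
|Q| = 3342.5 kW

Q = 3340 kW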